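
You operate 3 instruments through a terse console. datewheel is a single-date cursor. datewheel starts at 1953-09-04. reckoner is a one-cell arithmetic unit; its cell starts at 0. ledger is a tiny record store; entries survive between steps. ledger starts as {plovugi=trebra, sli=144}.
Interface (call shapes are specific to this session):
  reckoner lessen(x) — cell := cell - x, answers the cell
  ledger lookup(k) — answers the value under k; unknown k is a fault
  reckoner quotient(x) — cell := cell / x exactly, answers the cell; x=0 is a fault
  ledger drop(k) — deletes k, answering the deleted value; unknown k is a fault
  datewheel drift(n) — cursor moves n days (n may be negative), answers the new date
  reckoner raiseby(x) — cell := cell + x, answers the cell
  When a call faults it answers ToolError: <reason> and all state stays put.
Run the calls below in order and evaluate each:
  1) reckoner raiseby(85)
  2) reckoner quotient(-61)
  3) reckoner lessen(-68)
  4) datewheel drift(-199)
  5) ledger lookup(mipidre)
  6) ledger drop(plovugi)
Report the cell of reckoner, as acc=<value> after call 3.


Answer: acc=4063/61

Derivation:
CALL reckoner raiseby[x='85']
RET  85
CALL reckoner quotient[x='-61']
RET  -85/61
CALL reckoner lessen[x='-68']
RET  4063/61
CALL datewheel drift[n='-199']
RET  1953-02-17
CALL ledger lookup[k='mipidre']
RET  ToolError: no such key mipidre
CALL ledger drop[k='plovugi']
RET  trebra


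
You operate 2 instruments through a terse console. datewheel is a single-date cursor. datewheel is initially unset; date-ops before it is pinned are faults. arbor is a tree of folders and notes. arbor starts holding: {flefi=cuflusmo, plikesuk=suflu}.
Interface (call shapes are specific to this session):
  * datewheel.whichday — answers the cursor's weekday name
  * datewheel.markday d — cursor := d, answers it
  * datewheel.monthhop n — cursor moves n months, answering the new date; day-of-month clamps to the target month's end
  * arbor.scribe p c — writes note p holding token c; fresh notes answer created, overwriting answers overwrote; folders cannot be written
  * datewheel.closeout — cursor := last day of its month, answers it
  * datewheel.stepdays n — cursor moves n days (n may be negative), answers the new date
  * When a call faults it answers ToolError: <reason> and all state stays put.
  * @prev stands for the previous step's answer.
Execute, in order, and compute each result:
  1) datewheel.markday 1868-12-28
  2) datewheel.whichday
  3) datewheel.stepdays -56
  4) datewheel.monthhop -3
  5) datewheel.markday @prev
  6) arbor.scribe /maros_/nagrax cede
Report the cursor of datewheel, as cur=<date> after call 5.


Invoking datewheel.markday on d='1868-12-28', and get 1868-12-28.
Now I run datewheel.whichday, and get Monday.
I run datewheel.stepdays on n='-56', which returns 1868-11-02.
Now I run datewheel.monthhop on n='-3', → 1868-08-02.
Invoking datewheel.markday on d='@prev', yielding 1868-08-02.
Next I call arbor.scribe on p='/maros_/nagrax', c='cede', which returns ToolError: no parent.

Answer: cur=1868-08-02


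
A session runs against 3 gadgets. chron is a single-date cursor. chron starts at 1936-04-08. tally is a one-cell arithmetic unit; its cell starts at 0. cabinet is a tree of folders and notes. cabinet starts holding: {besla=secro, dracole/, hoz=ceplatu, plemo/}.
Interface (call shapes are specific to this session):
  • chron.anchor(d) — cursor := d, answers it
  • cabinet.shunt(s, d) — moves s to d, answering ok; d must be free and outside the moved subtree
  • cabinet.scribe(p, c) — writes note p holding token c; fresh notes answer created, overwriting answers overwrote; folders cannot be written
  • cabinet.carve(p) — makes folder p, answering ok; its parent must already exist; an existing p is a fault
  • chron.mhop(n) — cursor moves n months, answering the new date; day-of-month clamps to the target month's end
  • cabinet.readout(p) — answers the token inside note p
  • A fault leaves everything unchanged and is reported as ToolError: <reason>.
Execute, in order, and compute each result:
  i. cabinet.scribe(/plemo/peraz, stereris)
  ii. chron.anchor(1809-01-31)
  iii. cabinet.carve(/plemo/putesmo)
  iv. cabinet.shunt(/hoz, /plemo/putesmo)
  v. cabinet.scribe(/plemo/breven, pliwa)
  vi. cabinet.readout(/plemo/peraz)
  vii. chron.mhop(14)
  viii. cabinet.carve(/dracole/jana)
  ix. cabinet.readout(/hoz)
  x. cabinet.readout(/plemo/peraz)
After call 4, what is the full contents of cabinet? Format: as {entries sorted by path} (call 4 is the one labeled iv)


·→ cabinet.scribe(p: /plemo/peraz, c: stereris)
·← created
·→ chron.anchor(d: 1809-01-31)
·← 1809-01-31
·→ cabinet.carve(p: /plemo/putesmo)
·← ok
·→ cabinet.shunt(s: /hoz, d: /plemo/putesmo)
·← ToolError: exists
·→ cabinet.scribe(p: /plemo/breven, c: pliwa)
·← created
·→ cabinet.readout(p: /plemo/peraz)
·← stereris
·→ chron.mhop(n: 14)
·← 1810-03-31
·→ cabinet.carve(p: /dracole/jana)
·← ok
·→ cabinet.readout(p: /hoz)
·← ceplatu
·→ cabinet.readout(p: /plemo/peraz)
·← stereris

Answer: {besla=secro, dracole/, hoz=ceplatu, plemo/, plemo/peraz=stereris, plemo/putesmo/}


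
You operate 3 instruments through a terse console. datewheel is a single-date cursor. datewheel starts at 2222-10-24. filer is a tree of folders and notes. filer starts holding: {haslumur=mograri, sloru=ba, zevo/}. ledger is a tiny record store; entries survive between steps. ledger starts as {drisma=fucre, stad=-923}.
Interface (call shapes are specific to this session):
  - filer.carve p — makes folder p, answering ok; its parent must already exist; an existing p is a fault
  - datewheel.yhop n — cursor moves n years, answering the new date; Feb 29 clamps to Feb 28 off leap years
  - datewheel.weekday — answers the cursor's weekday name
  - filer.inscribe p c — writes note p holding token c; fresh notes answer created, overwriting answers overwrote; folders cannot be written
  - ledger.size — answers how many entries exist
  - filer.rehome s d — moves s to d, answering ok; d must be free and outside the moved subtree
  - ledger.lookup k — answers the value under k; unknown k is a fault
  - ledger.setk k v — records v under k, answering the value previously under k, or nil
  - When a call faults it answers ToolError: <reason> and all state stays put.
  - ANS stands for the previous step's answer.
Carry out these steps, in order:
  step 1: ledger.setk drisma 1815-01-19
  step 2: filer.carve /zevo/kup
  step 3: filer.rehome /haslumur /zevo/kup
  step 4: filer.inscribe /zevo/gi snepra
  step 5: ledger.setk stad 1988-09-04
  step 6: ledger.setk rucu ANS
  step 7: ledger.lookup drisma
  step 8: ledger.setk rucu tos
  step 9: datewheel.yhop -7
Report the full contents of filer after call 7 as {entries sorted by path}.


Answer: {haslumur=mograri, sloru=ba, zevo/, zevo/gi=snepra, zevo/kup/}

Derivation:
> ledger.setk drisma 1815-01-19
= fucre
> filer.carve /zevo/kup
= ok
> filer.rehome /haslumur /zevo/kup
= ToolError: exists
> filer.inscribe /zevo/gi snepra
= created
> ledger.setk stad 1988-09-04
= -923
> ledger.setk rucu ANS
= nil
> ledger.lookup drisma
= 1815-01-19
> ledger.setk rucu tos
= -923
> datewheel.yhop -7
= 2215-10-24


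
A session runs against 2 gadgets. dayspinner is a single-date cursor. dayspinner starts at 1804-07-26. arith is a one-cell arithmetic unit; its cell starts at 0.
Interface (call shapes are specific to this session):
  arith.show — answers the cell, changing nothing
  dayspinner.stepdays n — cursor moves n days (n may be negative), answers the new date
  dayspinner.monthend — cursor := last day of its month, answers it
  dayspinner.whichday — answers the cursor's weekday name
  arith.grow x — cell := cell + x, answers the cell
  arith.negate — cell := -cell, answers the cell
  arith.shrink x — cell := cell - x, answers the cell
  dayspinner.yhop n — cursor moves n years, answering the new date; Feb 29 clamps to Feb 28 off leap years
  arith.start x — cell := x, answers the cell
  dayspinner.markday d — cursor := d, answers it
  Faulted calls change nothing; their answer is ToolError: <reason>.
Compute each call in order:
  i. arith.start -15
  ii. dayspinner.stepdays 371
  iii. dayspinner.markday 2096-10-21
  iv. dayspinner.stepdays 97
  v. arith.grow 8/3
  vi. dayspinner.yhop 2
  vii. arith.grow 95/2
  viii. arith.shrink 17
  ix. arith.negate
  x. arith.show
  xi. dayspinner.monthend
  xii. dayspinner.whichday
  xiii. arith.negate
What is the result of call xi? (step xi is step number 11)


Do: arith.start[x=-15]
See: -15
Do: dayspinner.stepdays[n=371]
See: 1805-08-01
Do: dayspinner.markday[d=2096-10-21]
See: 2096-10-21
Do: dayspinner.stepdays[n=97]
See: 2097-01-26
Do: arith.grow[x=8/3]
See: -37/3
Do: dayspinner.yhop[n=2]
See: 2099-01-26
Do: arith.grow[x=95/2]
See: 211/6
Do: arith.shrink[x=17]
See: 109/6
Do: arith.negate[]
See: -109/6
Do: arith.show[]
See: -109/6
Do: dayspinner.monthend[]
See: 2099-01-31
Do: dayspinner.whichday[]
See: Saturday
Do: arith.negate[]
See: 109/6

Answer: 2099-01-31


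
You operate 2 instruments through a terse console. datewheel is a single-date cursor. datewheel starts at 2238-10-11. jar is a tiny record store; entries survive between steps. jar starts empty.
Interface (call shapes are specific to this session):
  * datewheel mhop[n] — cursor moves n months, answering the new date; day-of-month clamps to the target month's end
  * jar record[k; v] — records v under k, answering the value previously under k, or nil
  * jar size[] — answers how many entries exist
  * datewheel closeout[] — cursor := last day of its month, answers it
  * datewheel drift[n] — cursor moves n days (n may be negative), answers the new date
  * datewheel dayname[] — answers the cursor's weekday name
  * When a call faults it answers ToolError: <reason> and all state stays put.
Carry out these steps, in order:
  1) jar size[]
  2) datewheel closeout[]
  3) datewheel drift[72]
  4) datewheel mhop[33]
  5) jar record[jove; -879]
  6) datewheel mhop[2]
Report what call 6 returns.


Answer: 2241-12-11

Derivation:
Act: jar size[]
Obs: 0
Act: datewheel closeout[]
Obs: 2238-10-31
Act: datewheel drift[n→72]
Obs: 2239-01-11
Act: datewheel mhop[n→33]
Obs: 2241-10-11
Act: jar record[k→jove; v→-879]
Obs: nil
Act: datewheel mhop[n→2]
Obs: 2241-12-11


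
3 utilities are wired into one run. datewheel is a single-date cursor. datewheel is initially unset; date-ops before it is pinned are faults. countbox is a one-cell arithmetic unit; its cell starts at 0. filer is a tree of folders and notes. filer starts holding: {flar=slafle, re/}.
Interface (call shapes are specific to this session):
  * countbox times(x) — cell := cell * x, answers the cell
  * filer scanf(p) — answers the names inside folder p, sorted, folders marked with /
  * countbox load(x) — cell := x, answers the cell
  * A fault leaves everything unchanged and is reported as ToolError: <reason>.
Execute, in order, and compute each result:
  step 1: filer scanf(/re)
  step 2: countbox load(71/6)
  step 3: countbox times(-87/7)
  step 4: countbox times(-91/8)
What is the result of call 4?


Answer: 26767/16

Derivation:
Act: filer scanf[p=/re]
Obs: []
Act: countbox load[x=71/6]
Obs: 71/6
Act: countbox times[x=-87/7]
Obs: -2059/14
Act: countbox times[x=-91/8]
Obs: 26767/16


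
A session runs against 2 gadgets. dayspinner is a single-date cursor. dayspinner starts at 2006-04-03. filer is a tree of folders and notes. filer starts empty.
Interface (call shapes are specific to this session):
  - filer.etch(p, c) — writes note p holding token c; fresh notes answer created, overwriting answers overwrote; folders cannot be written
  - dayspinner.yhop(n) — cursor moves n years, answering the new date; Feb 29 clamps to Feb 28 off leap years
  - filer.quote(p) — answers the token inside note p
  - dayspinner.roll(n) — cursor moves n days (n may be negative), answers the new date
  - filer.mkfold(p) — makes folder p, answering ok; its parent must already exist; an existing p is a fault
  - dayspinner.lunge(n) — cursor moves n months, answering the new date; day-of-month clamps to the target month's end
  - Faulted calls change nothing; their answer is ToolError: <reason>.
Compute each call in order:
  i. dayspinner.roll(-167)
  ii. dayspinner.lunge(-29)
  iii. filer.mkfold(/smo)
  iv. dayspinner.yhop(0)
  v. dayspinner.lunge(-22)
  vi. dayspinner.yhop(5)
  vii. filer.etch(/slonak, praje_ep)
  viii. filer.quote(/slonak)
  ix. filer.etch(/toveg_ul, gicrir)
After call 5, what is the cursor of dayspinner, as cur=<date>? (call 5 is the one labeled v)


Answer: cur=2001-07-18

Derivation:
-> dayspinner.roll(n: -167)
<- 2005-10-18
-> dayspinner.lunge(n: -29)
<- 2003-05-18
-> filer.mkfold(p: /smo)
<- ok
-> dayspinner.yhop(n: 0)
<- 2003-05-18
-> dayspinner.lunge(n: -22)
<- 2001-07-18
-> dayspinner.yhop(n: 5)
<- 2006-07-18
-> filer.etch(p: /slonak, c: praje_ep)
<- created
-> filer.quote(p: /slonak)
<- praje_ep
-> filer.etch(p: /toveg_ul, c: gicrir)
<- created


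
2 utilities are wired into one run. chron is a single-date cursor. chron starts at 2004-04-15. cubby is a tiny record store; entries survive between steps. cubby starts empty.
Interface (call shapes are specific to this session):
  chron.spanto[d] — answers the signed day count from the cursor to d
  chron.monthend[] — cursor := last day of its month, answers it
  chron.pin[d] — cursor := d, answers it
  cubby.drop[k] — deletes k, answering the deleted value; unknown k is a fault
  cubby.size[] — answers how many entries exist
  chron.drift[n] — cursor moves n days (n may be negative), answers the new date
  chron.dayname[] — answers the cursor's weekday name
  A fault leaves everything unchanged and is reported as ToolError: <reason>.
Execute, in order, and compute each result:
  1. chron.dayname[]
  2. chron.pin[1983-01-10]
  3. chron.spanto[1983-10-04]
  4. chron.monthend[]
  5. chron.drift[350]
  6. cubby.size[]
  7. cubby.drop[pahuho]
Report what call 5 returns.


Answer: 1984-01-16

Derivation:
# dayname() -> Thursday
# pin(d: 1983-01-10) -> 1983-01-10
# spanto(d: 1983-10-04) -> 267
# monthend() -> 1983-01-31
# drift(n: 350) -> 1984-01-16
# size() -> 0
# drop(k: pahuho) -> ToolError: no such key pahuho


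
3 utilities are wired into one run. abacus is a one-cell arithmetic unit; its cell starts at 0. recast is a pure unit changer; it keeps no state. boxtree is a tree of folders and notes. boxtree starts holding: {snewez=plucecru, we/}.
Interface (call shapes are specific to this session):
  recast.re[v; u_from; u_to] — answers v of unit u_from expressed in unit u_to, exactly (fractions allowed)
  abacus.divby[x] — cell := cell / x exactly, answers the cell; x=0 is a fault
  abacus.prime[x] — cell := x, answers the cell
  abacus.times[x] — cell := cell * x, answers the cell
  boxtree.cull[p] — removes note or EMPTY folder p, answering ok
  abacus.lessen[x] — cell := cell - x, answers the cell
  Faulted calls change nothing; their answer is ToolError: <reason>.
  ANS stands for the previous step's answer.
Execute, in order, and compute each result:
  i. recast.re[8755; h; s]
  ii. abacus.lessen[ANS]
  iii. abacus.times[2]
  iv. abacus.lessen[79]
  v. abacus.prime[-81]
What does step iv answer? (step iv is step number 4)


I try recast.re with v: 8755, u_from: h, u_to: s, → 31518000.
Invoking abacus.lessen with x: ANS, and see -31518000.
Then abacus.times with x: 2, and observe -63036000.
Using abacus.lessen with x: 79, — result: -63036079.
Invoking abacus.prime with x: -81: -81.

Answer: -63036079


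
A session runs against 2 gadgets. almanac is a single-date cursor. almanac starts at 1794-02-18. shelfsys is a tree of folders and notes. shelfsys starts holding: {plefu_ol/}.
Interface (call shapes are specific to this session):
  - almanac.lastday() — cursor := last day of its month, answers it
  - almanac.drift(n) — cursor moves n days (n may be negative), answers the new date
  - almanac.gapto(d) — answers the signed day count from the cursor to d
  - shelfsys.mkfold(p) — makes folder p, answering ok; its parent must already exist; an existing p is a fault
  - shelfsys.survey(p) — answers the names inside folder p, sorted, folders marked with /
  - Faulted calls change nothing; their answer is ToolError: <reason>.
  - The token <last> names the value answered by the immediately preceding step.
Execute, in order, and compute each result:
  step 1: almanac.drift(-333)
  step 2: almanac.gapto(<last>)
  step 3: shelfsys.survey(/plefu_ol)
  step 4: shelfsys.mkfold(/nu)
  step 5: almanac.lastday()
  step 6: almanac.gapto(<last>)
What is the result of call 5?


Answer: 1793-03-31

Derivation:
Using almanac.drift with n: -333, which returns 1793-03-22.
Calling almanac.gapto with d: <last>, and get 0.
Calling shelfsys.survey with p: /plefu_ol, yielding [].
Calling shelfsys.mkfold with p: /nu: ok.
Next I call almanac.lastday(), and observe 1793-03-31.
Calling almanac.gapto with d: <last>, yielding 0.


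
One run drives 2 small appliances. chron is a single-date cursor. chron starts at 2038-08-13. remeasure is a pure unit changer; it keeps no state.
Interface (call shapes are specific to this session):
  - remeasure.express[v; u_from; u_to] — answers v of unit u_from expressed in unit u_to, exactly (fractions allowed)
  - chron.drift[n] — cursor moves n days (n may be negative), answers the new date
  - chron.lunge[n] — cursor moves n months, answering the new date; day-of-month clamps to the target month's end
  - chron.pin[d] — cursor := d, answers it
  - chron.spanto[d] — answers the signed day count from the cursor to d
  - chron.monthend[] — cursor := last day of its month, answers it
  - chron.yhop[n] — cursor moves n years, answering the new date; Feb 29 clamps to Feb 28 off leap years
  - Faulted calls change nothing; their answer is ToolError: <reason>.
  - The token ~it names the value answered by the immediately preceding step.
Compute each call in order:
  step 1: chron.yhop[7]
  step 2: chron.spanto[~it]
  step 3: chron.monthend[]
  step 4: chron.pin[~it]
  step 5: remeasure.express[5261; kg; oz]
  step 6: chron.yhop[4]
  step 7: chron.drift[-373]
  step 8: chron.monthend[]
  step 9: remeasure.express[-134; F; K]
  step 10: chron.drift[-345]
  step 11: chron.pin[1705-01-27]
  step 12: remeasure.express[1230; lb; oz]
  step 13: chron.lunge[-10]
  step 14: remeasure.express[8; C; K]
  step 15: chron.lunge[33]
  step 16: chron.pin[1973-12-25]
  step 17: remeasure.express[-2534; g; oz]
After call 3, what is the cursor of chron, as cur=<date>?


==> yhop(n=7)
<== 2045-08-13
==> spanto(d=~it)
<== 0
==> monthend()
<== 2045-08-31
==> pin(d=~it)
<== 2045-08-31
==> express(v=5261, u_from=kg, u_to=oz)
<== 8417600000000/45359237
==> yhop(n=4)
<== 2049-08-31
==> drift(n=-373)
<== 2048-08-23
==> monthend()
<== 2048-08-31
==> express(v=-134, u_from=F, u_to=K)
<== 32567/180
==> drift(n=-345)
<== 2047-09-21
==> pin(d=1705-01-27)
<== 1705-01-27
==> express(v=1230, u_from=lb, u_to=oz)
<== 19680
==> lunge(n=-10)
<== 1704-03-27
==> express(v=8, u_from=C, u_to=K)
<== 5623/20
==> lunge(n=33)
<== 1706-12-27
==> pin(d=1973-12-25)
<== 1973-12-25
==> express(v=-2534, u_from=g, u_to=oz)
<== -579200000/6479891

Answer: cur=2045-08-31


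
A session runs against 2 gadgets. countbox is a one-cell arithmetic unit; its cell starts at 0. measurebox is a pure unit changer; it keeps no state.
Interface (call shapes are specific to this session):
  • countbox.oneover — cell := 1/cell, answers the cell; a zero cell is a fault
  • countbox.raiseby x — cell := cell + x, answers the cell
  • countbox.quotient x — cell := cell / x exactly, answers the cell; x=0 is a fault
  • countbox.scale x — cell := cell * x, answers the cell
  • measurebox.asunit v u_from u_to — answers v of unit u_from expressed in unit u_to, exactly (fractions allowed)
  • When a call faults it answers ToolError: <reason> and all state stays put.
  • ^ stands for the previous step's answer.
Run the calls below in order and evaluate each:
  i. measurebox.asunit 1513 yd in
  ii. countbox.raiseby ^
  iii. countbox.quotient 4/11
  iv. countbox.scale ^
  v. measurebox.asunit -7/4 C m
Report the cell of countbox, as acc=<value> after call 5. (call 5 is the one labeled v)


→ measurebox.asunit(v=1513, u_from=yd, u_to=in)
← 54468
→ countbox.raiseby(x=^)
← 54468
→ countbox.quotient(x=4/11)
← 149787
→ countbox.scale(x=^)
← 22436145369
→ measurebox.asunit(v=-7/4, u_from=C, u_to=m)
← ToolError: incompatible units

Answer: acc=22436145369


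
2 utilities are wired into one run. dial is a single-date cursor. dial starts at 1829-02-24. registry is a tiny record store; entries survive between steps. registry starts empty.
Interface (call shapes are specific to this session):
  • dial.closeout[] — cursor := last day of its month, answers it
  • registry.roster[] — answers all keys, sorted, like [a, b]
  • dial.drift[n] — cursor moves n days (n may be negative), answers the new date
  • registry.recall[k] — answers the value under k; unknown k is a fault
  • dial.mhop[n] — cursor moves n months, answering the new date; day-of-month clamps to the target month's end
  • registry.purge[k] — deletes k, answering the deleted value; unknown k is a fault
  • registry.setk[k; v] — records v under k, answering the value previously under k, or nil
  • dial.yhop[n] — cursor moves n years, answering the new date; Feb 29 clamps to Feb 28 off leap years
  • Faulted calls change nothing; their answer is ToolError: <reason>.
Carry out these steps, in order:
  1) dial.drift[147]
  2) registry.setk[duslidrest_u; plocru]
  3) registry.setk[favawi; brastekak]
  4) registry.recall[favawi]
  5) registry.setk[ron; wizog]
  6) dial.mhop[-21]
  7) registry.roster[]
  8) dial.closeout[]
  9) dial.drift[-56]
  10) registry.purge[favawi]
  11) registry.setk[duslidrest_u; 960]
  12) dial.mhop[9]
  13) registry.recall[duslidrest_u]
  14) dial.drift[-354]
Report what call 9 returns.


Answer: 1827-09-05

Derivation:
Using dial.drift(n=147), and observe 1829-07-21.
Calling registry.setk(k=duslidrest_u, v=plocru), giving nil.
Using registry.setk(k=favawi, v=brastekak), and see nil.
Using registry.recall(k=favawi), yielding brastekak.
Using registry.setk(k=ron, v=wizog), — result: nil.
I use dial.mhop(n=-21), and get 1827-10-21.
I run registry.roster(): [duslidrest_u, favawi, ron].
Calling dial.closeout(): 1827-10-31.
Now I run dial.drift(n=-56), which returns 1827-09-05.
I try registry.purge(k=favawi), — result: brastekak.
I use registry.setk(k=duslidrest_u, v=960), and get plocru.
I call dial.mhop(n=9): 1828-06-05.
I call registry.recall(k=duslidrest_u), → 960.
Then dial.drift(n=-354), and see 1827-06-17.


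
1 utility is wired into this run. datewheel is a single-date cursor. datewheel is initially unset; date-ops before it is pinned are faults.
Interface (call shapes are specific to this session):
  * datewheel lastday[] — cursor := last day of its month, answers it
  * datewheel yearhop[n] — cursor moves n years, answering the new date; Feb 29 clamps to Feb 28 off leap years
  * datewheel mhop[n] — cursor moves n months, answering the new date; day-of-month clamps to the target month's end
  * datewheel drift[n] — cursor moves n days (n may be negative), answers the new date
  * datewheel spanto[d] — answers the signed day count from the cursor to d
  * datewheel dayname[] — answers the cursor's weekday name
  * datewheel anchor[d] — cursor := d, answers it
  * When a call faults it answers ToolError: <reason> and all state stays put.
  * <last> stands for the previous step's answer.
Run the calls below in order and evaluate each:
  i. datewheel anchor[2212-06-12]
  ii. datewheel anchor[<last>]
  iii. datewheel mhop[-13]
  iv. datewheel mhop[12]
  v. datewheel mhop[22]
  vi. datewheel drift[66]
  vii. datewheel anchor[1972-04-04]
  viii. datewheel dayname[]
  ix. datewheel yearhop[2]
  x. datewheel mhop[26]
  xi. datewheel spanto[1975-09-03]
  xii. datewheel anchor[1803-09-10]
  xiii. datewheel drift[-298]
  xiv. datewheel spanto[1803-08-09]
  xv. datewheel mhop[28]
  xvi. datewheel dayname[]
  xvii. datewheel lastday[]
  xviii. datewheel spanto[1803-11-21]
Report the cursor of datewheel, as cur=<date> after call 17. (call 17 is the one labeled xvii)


I use datewheel anchor passing d='2212-06-12', → 2212-06-12.
I use datewheel anchor passing d='<last>', and get 2212-06-12.
I run datewheel mhop passing n='-13', — result: 2211-05-12.
Using datewheel mhop passing n='12', → 2212-05-12.
Using datewheel mhop passing n='22': 2214-03-12.
I run datewheel drift passing n='66', and observe 2214-05-17.
Invoking datewheel anchor passing d='1972-04-04': 1972-04-04.
Using datewheel dayname: Tuesday.
Using datewheel yearhop passing n='2', giving 1974-04-04.
I use datewheel mhop passing n='26', → 1976-06-04.
I run datewheel spanto passing d='1975-09-03': -275.
Then datewheel anchor passing d='1803-09-10', which returns 1803-09-10.
I invoke datewheel drift passing n='-298': 1802-11-16.
Invoking datewheel spanto passing d='1803-08-09', and see 266.
Then datewheel mhop passing n='28', → 1805-03-16.
I call datewheel dayname, giving Saturday.
Calling datewheel lastday, → 1805-03-31.
Next I call datewheel spanto passing d='1803-11-21', giving -496.

Answer: cur=1805-03-31


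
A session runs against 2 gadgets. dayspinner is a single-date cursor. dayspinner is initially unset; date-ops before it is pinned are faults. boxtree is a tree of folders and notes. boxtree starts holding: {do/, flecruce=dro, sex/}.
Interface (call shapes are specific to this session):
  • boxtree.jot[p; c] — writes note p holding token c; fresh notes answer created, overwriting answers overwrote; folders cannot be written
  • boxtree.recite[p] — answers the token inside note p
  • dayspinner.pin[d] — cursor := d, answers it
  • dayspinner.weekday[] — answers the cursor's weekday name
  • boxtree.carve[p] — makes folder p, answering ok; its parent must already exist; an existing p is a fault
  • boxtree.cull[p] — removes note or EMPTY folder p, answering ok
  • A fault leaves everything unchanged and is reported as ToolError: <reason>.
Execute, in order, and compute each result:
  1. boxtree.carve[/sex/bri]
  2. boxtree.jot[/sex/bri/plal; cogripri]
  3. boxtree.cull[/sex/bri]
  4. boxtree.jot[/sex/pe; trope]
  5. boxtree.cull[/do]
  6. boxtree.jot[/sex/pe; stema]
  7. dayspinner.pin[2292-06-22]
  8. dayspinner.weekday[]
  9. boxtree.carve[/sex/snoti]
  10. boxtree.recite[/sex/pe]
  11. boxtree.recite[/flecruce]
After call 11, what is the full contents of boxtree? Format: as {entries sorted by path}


I call boxtree.carve on p: /sex/bri: ok.
I use boxtree.jot on p: /sex/bri/plal, c: cogripri, → created.
I use boxtree.cull on p: /sex/bri: ToolError: not empty.
Next I call boxtree.jot on p: /sex/pe, c: trope, and get created.
Calling boxtree.cull on p: /do, — result: ok.
Now I run boxtree.jot on p: /sex/pe, c: stema, and see overwrote.
Using dayspinner.pin on d: 2292-06-22, giving 2292-06-22.
Then dayspinner.weekday, and observe Wednesday.
Now I run boxtree.carve on p: /sex/snoti, and observe ok.
Using boxtree.recite on p: /sex/pe, giving stema.
I try boxtree.recite on p: /flecruce, and see dro.

Answer: {flecruce=dro, sex/, sex/bri/, sex/bri/plal=cogripri, sex/pe=stema, sex/snoti/}


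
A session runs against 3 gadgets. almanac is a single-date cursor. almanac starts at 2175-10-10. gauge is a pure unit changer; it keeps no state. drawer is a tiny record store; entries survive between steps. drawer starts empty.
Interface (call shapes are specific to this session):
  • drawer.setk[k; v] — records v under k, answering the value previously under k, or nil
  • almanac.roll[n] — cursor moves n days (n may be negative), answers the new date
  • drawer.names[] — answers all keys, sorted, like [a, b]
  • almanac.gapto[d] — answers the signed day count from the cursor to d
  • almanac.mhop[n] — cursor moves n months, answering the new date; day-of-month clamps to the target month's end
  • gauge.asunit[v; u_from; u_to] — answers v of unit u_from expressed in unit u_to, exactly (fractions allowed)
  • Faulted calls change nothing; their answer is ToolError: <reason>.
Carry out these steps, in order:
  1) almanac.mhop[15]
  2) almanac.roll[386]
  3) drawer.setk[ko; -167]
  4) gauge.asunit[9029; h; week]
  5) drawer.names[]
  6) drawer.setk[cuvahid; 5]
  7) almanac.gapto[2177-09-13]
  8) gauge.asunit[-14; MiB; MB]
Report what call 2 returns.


Answer: 2178-01-31

Derivation:
CALL almanac.mhop[n→15]
RET  2177-01-10
CALL almanac.roll[n→386]
RET  2178-01-31
CALL drawer.setk[k→ko; v→-167]
RET  nil
CALL gauge.asunit[v→9029; u_from→h; u_to→week]
RET  9029/168
CALL drawer.names[]
RET  [ko]
CALL drawer.setk[k→cuvahid; v→5]
RET  nil
CALL almanac.gapto[d→2177-09-13]
RET  -140
CALL gauge.asunit[v→-14; u_from→MiB; u_to→MB]
RET  -229376/15625


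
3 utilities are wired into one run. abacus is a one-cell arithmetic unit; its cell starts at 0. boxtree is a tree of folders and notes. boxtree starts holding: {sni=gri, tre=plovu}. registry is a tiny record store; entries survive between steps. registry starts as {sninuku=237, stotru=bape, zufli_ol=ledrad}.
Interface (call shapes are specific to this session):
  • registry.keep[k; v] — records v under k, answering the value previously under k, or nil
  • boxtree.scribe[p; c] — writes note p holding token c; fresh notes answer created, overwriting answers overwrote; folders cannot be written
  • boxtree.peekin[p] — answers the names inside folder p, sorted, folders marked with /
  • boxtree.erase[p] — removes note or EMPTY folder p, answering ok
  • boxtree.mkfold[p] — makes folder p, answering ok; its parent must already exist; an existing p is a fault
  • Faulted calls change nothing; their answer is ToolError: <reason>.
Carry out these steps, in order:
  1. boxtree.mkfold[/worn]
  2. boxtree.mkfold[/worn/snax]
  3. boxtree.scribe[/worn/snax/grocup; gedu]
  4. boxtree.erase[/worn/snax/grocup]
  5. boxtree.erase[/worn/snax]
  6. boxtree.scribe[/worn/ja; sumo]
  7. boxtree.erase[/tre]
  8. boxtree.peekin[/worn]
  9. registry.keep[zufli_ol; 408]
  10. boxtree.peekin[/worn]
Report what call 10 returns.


// 1. mkfold(p→/worn) => ok
// 2. mkfold(p→/worn/snax) => ok
// 3. scribe(p→/worn/snax/grocup, c→gedu) => created
// 4. erase(p→/worn/snax/grocup) => ok
// 5. erase(p→/worn/snax) => ok
// 6. scribe(p→/worn/ja, c→sumo) => created
// 7. erase(p→/tre) => ok
// 8. peekin(p→/worn) => [ja]
// 9. keep(k→zufli_ol, v→408) => ledrad
// 10. peekin(p→/worn) => [ja]

Answer: [ja]


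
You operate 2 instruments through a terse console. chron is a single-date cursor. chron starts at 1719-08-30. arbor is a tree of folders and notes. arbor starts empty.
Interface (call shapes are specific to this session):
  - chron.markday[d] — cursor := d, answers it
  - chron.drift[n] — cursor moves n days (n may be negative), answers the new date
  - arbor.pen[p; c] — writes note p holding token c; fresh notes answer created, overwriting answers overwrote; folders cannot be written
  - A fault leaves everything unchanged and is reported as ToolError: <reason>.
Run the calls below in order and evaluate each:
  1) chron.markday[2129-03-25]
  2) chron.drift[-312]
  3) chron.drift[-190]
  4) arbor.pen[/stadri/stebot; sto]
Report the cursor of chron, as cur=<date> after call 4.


→ chron.markday(d=2129-03-25)
← 2129-03-25
→ chron.drift(n=-312)
← 2128-05-17
→ chron.drift(n=-190)
← 2127-11-09
→ arbor.pen(p=/stadri/stebot, c=sto)
← ToolError: no parent

Answer: cur=2127-11-09


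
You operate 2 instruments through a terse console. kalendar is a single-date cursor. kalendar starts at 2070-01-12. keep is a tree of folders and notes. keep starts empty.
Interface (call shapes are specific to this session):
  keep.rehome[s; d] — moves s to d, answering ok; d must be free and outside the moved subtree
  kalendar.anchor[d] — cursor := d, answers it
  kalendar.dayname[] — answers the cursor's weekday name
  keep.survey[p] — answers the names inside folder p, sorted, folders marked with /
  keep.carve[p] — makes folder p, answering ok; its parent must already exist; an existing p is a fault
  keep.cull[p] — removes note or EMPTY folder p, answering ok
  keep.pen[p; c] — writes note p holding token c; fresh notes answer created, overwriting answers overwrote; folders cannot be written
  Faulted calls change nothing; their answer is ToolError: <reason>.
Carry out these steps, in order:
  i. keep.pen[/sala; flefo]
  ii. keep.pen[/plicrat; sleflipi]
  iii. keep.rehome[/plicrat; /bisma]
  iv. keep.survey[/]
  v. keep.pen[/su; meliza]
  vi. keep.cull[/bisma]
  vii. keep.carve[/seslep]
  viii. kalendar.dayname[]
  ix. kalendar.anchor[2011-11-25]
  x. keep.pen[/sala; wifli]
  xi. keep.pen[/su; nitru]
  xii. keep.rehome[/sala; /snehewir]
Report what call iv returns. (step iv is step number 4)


// keep.pen(/sala, flefo) => created
// keep.pen(/plicrat, sleflipi) => created
// keep.rehome(/plicrat, /bisma) => ok
// keep.survey(/) => [bisma, sala]
// keep.pen(/su, meliza) => created
// keep.cull(/bisma) => ok
// keep.carve(/seslep) => ok
// kalendar.dayname() => Sunday
// kalendar.anchor(2011-11-25) => 2011-11-25
// keep.pen(/sala, wifli) => overwrote
// keep.pen(/su, nitru) => overwrote
// keep.rehome(/sala, /snehewir) => ok

Answer: [bisma, sala]


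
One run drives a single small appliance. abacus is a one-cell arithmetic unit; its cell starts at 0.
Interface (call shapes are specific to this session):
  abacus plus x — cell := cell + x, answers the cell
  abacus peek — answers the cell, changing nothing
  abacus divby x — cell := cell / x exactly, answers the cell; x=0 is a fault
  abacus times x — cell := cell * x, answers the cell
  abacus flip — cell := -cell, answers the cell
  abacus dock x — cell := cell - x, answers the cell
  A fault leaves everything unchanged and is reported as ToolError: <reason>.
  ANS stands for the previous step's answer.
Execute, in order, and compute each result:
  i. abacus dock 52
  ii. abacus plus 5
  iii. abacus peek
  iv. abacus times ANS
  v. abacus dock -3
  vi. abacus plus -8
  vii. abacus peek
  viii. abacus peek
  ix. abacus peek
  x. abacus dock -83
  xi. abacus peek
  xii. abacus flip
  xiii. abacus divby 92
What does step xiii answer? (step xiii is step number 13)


[in] abacus dock x=52
= -52
[in] abacus plus x=5
= -47
[in] abacus peek
= -47
[in] abacus times x=ANS
= 2209
[in] abacus dock x=-3
= 2212
[in] abacus plus x=-8
= 2204
[in] abacus peek
= 2204
[in] abacus peek
= 2204
[in] abacus peek
= 2204
[in] abacus dock x=-83
= 2287
[in] abacus peek
= 2287
[in] abacus flip
= -2287
[in] abacus divby x=92
= -2287/92

Answer: -2287/92


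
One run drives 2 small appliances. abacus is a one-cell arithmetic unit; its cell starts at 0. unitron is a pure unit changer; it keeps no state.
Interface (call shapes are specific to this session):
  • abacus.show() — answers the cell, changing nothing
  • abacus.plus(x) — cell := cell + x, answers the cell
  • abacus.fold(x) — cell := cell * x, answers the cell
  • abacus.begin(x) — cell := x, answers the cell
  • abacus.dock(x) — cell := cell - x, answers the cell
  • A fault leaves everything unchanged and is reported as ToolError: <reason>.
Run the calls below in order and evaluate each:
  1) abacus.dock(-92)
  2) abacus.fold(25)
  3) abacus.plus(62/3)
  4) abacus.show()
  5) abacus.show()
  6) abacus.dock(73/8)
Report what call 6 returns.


Answer: 55477/24

Derivation:
CALL abacus.dock[x: -92]
RET  92
CALL abacus.fold[x: 25]
RET  2300
CALL abacus.plus[x: 62/3]
RET  6962/3
CALL abacus.show[]
RET  6962/3
CALL abacus.show[]
RET  6962/3
CALL abacus.dock[x: 73/8]
RET  55477/24


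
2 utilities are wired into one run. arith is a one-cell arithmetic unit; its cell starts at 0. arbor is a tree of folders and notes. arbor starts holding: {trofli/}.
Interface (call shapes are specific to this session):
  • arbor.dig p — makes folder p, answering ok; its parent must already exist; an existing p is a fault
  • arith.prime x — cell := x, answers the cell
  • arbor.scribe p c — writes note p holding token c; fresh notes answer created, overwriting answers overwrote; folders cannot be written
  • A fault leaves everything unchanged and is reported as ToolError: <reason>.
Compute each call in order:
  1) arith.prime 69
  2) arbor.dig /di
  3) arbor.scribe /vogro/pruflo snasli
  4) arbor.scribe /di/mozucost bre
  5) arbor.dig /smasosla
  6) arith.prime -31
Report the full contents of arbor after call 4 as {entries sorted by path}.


Answer: {di/, di/mozucost=bre, trofli/}

Derivation:
> arith.prime x='69'
:: 69
> arbor.dig p='/di'
:: ok
> arbor.scribe p='/vogro/pruflo' c='snasli'
:: ToolError: no parent
> arbor.scribe p='/di/mozucost' c='bre'
:: created
> arbor.dig p='/smasosla'
:: ok
> arith.prime x='-31'
:: -31


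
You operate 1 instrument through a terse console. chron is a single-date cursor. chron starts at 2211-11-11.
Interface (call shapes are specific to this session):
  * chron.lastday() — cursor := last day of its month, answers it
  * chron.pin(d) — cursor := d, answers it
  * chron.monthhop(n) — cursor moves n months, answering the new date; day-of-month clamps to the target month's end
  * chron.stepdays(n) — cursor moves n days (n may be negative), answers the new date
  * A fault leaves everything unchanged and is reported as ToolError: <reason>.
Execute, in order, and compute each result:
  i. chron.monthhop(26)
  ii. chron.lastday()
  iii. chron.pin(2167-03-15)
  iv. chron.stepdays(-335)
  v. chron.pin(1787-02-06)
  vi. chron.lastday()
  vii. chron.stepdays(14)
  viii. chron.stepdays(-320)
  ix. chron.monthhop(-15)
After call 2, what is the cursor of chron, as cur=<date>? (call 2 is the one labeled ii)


Answer: cur=2214-01-31

Derivation:
Using chron.monthhop passing n='26', and see 2214-01-11.
Using chron.lastday(), and observe 2214-01-31.
Invoking chron.pin passing d='2167-03-15', — result: 2167-03-15.
Now I run chron.stepdays passing n='-335', and see 2166-04-14.
Then chron.pin passing d='1787-02-06', — result: 1787-02-06.
Invoking chron.lastday, yielding 1787-02-28.
I call chron.stepdays passing n='14', which returns 1787-03-14.
Next I call chron.stepdays passing n='-320', and get 1786-04-28.
Calling chron.monthhop passing n='-15', and observe 1785-01-28.


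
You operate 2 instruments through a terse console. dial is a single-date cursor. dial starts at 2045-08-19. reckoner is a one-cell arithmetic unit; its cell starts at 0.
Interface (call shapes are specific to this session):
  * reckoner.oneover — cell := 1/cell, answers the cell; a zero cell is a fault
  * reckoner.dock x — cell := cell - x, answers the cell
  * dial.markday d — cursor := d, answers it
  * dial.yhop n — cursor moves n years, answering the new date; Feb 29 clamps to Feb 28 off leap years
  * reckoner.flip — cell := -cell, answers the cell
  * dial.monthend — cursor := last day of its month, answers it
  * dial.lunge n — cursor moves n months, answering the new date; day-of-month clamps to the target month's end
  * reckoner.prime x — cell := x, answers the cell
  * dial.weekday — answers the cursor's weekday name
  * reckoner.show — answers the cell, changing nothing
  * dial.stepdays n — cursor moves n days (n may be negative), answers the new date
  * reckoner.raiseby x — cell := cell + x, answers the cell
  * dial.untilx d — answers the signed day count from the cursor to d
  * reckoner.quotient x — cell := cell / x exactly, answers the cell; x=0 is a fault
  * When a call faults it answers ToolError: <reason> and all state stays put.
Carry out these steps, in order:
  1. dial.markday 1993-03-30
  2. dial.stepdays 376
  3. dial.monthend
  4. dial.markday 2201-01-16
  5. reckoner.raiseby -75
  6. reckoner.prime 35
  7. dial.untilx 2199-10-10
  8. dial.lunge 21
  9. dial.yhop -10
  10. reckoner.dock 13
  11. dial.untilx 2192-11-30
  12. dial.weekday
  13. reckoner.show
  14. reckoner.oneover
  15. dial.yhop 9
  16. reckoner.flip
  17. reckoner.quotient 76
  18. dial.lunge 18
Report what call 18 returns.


$ markday d='1993-03-30'
[out] 1993-03-30
$ stepdays n='376'
[out] 1994-04-10
$ monthend
[out] 1994-04-30
$ markday d='2201-01-16'
[out] 2201-01-16
$ raiseby x='-75'
[out] -75
$ prime x='35'
[out] 35
$ untilx d='2199-10-10'
[out] -463
$ lunge n='21'
[out] 2202-10-16
$ yhop n='-10'
[out] 2192-10-16
$ dock x='13'
[out] 22
$ untilx d='2192-11-30'
[out] 45
$ weekday
[out] Tuesday
$ show
[out] 22
$ oneover
[out] 1/22
$ yhop n='9'
[out] 2201-10-16
$ flip
[out] -1/22
$ quotient x='76'
[out] -1/1672
$ lunge n='18'
[out] 2203-04-16

Answer: 2203-04-16
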